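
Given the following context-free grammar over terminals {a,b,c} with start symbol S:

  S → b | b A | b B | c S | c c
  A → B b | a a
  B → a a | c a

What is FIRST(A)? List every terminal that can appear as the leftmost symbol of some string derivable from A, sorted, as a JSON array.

Compute FIRST by fixpoint:
[1]
  A via A→a a: +{a}
  B via B→a a: +{a}
  B via B→c a: +{c}
  S via S→b: +{b}
  S via S→c S: +{c}
  FIRST[S]={b,c}  FIRST[A]={a}  FIRST[B]={a,c}
[2]
  A via A→B b: +{c}
  FIRST[S]={b,c}  FIRST[A]={a,c}  FIRST[B]={a,c}
[3] done
  FIRST[S]={b,c}  FIRST[A]={a,c}  FIRST[B]={a,c}

FIRST(A) = ["a", "c"]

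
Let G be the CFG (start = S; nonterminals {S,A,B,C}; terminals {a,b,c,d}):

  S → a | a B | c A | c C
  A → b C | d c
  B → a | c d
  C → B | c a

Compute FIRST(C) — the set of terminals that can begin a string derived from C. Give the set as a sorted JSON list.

Compute FIRST by fixpoint:
[1]
  A via A→b C: +{b}
  A via A→d c: +{d}
  B via B→a: +{a}
  B via B→c d: +{c}
  C via C→B: +{a,c}
  S via S→a: +{a}
  S via S→c A: +{c}
  FIRST[S]={a,c}  FIRST[A]={b,d}  FIRST[B]={a,c}  FIRST[C]={a,c}
[2] — fixpoint
  FIRST[S]={a,c}  FIRST[A]={b,d}  FIRST[B]={a,c}  FIRST[C]={a,c}

FIRST(C) = ["a", "c"]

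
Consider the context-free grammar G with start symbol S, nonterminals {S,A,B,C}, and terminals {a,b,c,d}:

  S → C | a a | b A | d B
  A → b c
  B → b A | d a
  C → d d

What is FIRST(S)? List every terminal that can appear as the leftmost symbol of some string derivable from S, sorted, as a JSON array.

FIRST iteration:
round 1:
  A via A→b c: +{b}
  B via B→b A: +{b}
  B via B→d a: +{d}
  C via C→d d: +{d}
  S via S→C: +{d}
  S via S→a a: +{a}
  S via S→b A: +{b}
  S: {a,b,d}  A: {b}  B: {b,d}  C: {d}
round 2: (stable)
  S: {a,b,d}  A: {b}  B: {b,d}  C: {d}

FIRST(S) = ["a", "b", "d"]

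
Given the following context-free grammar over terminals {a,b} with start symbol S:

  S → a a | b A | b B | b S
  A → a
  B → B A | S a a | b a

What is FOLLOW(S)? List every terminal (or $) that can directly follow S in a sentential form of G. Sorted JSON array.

Compute FIRST by fixpoint:
iter 1:
  A via A→a: +{a}
  B via B→b a: +{b}
  S via S→a a: +{a}
  S via S→b A: +{b}
  FIRST[S]={a,b}  FIRST[A]={a}  FIRST[B]={b}
iter 2:
  B via B→S a a: +{a}
  FIRST[S]={a,b}  FIRST[A]={a}  FIRST[B]={a,b}
iter 3: — fixpoint
  FIRST[S]={a,b}  FIRST[A]={a}  FIRST[B]={a,b}

Compute FOLLOW by fixpoint:
seed FOLLOW(S) with $
pass 1:
  B→B A: FOLLOW(B) ⊇ FIRST(A) = {a}; new: +{a}
  B→B A: FOLLOW(A) ⊇ FOLLOW(B) ⊇ {a}; new: +{a}
  B→S a a: FOLLOW(S) ⊇ FIRST(a) = {a}; new: +{a}
  S→b A: FOLLOW(A) ⊇ FOLLOW(S) ⊇ {$,a}; new: +{$}
  S→b B: FOLLOW(B) ⊇ FOLLOW(S) ⊇ {$,a}; new: +{$}
  FOLLOW(S)={$,a}  FOLLOW(A)={$,a}  FOLLOW(B)={$,a}
pass 2: (no change)
  FOLLOW(S)={$,a}  FOLLOW(A)={$,a}  FOLLOW(B)={$,a}

FOLLOW(S) = ["$", "a"]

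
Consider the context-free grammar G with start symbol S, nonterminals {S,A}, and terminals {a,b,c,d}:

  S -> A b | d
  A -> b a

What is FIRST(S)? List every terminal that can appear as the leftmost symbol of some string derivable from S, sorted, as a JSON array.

FIRST iteration:
[1]
  A via A→b a: +{b}
  S via S→A b: +{b}
  S via S→d: +{d}
  FIRST[S]={b,d}  FIRST[A]={b}
[2] (stable)
  FIRST[S]={b,d}  FIRST[A]={b}

FIRST(S) = ["b", "d"]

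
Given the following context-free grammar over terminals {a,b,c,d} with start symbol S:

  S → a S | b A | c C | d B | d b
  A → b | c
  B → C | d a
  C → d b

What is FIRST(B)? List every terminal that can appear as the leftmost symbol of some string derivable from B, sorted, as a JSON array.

FIRST sets, iterate to fixpoint:
pass 1:
  A via A→b: +{b}
  A via A→c: +{c}
  B via B→d a: +{d}
  C via C→d b: +{d}
  S via S→a S: +{a}
  S via S→b A: +{b}
  S via S→c C: +{c}
  S via S→d B: +{d}
  FIRST[S]={a,b,c,d}  FIRST[A]={b,c}  FIRST[B]={d}  FIRST[C]={d}
pass 2: (no change)
  FIRST[S]={a,b,c,d}  FIRST[A]={b,c}  FIRST[B]={d}  FIRST[C]={d}

FIRST(B) = ["d"]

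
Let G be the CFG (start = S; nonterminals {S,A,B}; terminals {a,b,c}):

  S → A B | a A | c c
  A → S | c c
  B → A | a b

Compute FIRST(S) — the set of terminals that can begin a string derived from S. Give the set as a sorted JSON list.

Compute FIRST by fixpoint:
pass 1:
  A via A→c c: +{c}
  B via B→A: +{c}
  B via B→a b: +{a}
  S via S→A B: +{c}
  S via S→a A: +{a}
  FIRST(S)={a,c}  FIRST(A)={c}  FIRST(B)={a,c}
pass 2:
  A via A→S: +{a}
  FIRST(S)={a,c}  FIRST(A)={a,c}  FIRST(B)={a,c}
pass 3: (no change)
  FIRST(S)={a,c}  FIRST(A)={a,c}  FIRST(B)={a,c}

FIRST(S) = ["a", "c"]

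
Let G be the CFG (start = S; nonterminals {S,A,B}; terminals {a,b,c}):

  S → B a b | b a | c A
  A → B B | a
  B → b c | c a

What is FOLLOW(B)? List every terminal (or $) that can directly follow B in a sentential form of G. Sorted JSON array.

FIRST iteration:
[1]
  A via A→a: +{a}
  B via B→b c: +{b}
  B via B→c a: +{c}
  S via S→B a b: +{b,c}
  S: {b,c}  A: {a}  B: {b,c}
[2]
  A via A→B B: +{b,c}
  S: {b,c}  A: {a,b,c}  B: {b,c}
[3] (stable)
  S: {b,c}  A: {a,b,c}  B: {b,c}

FOLLOW sets:
seed FOLLOW(S) with $
iter 1:
  A→B B: FOLLOW(B) ⊇ FIRST(B) = {b,c}; new: +{b,c}
  S→B a b: FOLLOW(B) ⊇ FIRST(a) = {a}; new: +{a}
  S→c A: FOLLOW(A) ⊇ FOLLOW(S) ⊇ {$}; new: +{$}
  FOLLOW(S)={$}  FOLLOW(A)={$}  FOLLOW(B)={a,b,c}
iter 2:
  A→B B: FOLLOW(B) ⊇ FOLLOW(A) ⊇ {$}; new: +{$}
  FOLLOW(S)={$}  FOLLOW(A)={$}  FOLLOW(B)={$,a,b,c}
iter 3: done
  FOLLOW(S)={$}  FOLLOW(A)={$}  FOLLOW(B)={$,a,b,c}

FOLLOW(B) = ["$", "a", "b", "c"]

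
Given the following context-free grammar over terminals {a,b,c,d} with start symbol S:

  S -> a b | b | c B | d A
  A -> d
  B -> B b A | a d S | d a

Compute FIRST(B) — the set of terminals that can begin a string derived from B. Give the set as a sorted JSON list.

FIRST iteration:
pass 1:
  A via A→d: +{d}
  B via B→a d S: +{a}
  B via B→d a: +{d}
  S via S→a b: +{a}
  S via S→b: +{b}
  S via S→c B: +{c}
  S via S→d A: +{d}
  S: {a,b,c,d}  A: {d}  B: {a,d}
pass 2: — fixpoint
  S: {a,b,c,d}  A: {d}  B: {a,d}

FIRST(B) = ["a", "d"]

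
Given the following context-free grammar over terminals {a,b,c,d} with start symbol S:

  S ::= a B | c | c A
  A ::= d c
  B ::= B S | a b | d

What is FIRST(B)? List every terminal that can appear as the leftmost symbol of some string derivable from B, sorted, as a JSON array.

FIRST iteration:
iter 1:
  A via A→d c: +{d}
  B via B→a b: +{a}
  B via B→d: +{d}
  S via S→a B: +{a}
  S via S→c: +{c}
  S: {a,c}  A: {d}  B: {a,d}
iter 2: (stable)
  S: {a,c}  A: {d}  B: {a,d}

FIRST(B) = ["a", "d"]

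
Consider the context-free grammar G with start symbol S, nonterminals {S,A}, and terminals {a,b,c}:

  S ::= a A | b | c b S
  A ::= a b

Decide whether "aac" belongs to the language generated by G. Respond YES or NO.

Convert to CNF:
  S -> T0 A | T2 X3 | b
  A -> T0 T1
  T0 -> a
  T1 -> b
  T2 -> c
  X3 -> T1 S

CYK fill:
  T[0,0] 'a' = {T0}  orig:{}
  T[1,1] 'a' = {T0}  orig:{}
  T[2,2] 'c' = {T2}  orig:{}
  T[0,1] 'aa' = ∅
  T[1,2] 'ac' = ∅
  T[0,2] 'aac' = ∅

S ∉ T[0,2] ⇒ NO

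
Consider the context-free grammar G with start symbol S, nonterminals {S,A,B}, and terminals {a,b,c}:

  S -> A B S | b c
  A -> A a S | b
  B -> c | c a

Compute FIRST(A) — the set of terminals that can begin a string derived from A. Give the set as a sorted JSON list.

FIRST iteration:
iter 1:
  A via A→b: +{b}
  B via B→c: +{c}
  S via S→A B S: +{b}
  FIRST(S)={b}  FIRST(A)={b}  FIRST(B)={c}
iter 2: — fixpoint
  FIRST(S)={b}  FIRST(A)={b}  FIRST(B)={c}

FIRST(A) = ["b"]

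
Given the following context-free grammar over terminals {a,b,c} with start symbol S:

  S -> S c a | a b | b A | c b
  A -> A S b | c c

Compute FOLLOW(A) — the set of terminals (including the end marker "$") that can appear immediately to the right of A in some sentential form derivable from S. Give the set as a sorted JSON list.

FIRST iteration:
round 1:
  A via A→c c: +{c}
  S via S→a b: +{a}
  S via S→b A: +{b}
  S via S→c b: +{c}
  S: {a,b,c}  A: {c}
round 2: (no change)
  S: {a,b,c}  A: {c}

FOLLOW sets:
initialize: $ ∈ FOLLOW(S)
round 1:
  A→A S b: FOLLOW(A) ⊇ FIRST(S) = {a,b,c}; new: +{a,b,c}
  A→A S b: FOLLOW(S) ⊇ FIRST(b) = {b}; new: +{b}
  S→S c a: FOLLOW(S) ⊇ FIRST(c) = {c}; new: +{c}
  S→b A: FOLLOW(A) ⊇ FOLLOW(S) ⊇ {$,b,c}; new: +{$}
  FOLLOW(S)={$,b,c}  FOLLOW(A)={$,a,b,c}
round 2: — fixpoint
  FOLLOW(S)={$,b,c}  FOLLOW(A)={$,a,b,c}

FOLLOW(A) = ["$", "a", "b", "c"]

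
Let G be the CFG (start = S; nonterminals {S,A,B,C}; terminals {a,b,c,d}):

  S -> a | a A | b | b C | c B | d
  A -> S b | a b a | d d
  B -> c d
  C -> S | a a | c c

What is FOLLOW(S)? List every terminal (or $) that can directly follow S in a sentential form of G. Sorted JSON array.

FIRST sets, iterate to fixpoint:
iter 1:
  A via A→a b a: +{a}
  A via A→d d: +{d}
  B via B→c d: +{c}
  C via C→a a: +{a}
  C via C→c c: +{c}
  S via S→a: +{a}
  S via S→b: +{b}
  S via S→c B: +{c}
  S via S→d: +{d}
  FIRST(S)={a,b,c,d}  FIRST(A)={a,d}  FIRST(B)={c}  FIRST(C)={a,c}
iter 2:
  A via A→S b: +{b,c}
  C via C→S: +{b,d}
  FIRST(S)={a,b,c,d}  FIRST(A)={a,b,c,d}  FIRST(B)={c}  FIRST(C)={a,b,c,d}
iter 3: — fixpoint
  FIRST(S)={a,b,c,d}  FIRST(A)={a,b,c,d}  FIRST(B)={c}  FIRST(C)={a,b,c,d}

FOLLOW iteration:
seed FOLLOW(S) with $
[1]
  A→S b: FOLLOW(S) ⊇ FIRST(b) = {b}; new: +{b}
  S→a A: FOLLOW(A) ⊇ FOLLOW(S) ⊇ {$,b}; new: +{$,b}
  S→b C: FOLLOW(C) ⊇ FOLLOW(S) ⊇ {$,b}; new: +{$,b}
  S→c B: FOLLOW(B) ⊇ FOLLOW(S) ⊇ {$,b}; new: +{$,b}
  FOLLOW[S]={$,b}  FOLLOW[A]={$,b}  FOLLOW[B]={$,b}  FOLLOW[C]={$,b}
[2] done
  FOLLOW[S]={$,b}  FOLLOW[A]={$,b}  FOLLOW[B]={$,b}  FOLLOW[C]={$,b}

FOLLOW(S) = ["$", "b"]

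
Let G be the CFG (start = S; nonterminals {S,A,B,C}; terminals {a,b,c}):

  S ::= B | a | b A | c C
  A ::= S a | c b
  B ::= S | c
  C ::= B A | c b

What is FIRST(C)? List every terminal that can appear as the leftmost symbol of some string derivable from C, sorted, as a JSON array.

Compute FIRST by fixpoint:
pass 1:
  A via A→c b: +{c}
  B via B→c: +{c}
  C via C→B A: +{c}
  S via S→B: +{c}
  S via S→a: +{a}
  S via S→b A: +{b}
  S: {a,b,c}  A: {c}  B: {c}  C: {c}
pass 2:
  A via A→S a: +{a,b}
  B via B→S: +{a,b}
  C via C→B A: +{a,b}
  S: {a,b,c}  A: {a,b,c}  B: {a,b,c}  C: {a,b,c}
pass 3: (no change)
  S: {a,b,c}  A: {a,b,c}  B: {a,b,c}  C: {a,b,c}

FIRST(C) = ["a", "b", "c"]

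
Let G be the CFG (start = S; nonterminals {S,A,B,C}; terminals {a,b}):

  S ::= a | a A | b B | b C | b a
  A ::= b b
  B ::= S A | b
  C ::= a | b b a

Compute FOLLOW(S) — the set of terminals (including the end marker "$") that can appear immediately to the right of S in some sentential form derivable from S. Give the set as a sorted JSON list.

FIRST sets, iterate to fixpoint:
iter 1:
  A via A→b b: +{b}
  B via B→b: +{b}
  C via C→a: +{a}
  C via C→b b a: +{b}
  S via S→a: +{a}
  S via S→b B: +{b}
  FIRST(S)={a,b}  FIRST(A)={b}  FIRST(B)={b}  FIRST(C)={a,b}
iter 2:
  B via B→S A: +{a}
  FIRST(S)={a,b}  FIRST(A)={b}  FIRST(B)={a,b}  FIRST(C)={a,b}
iter 3: done
  FIRST(S)={a,b}  FIRST(A)={b}  FIRST(B)={a,b}  FIRST(C)={a,b}

Compute FOLLOW by fixpoint:
initialize: $ ∈ FOLLOW(S)
round 1:
  B→S A: FOLLOW(S) ⊇ FIRST(A) = {b}; new: +{b}
  S→a A: FOLLOW(A) ⊇ FOLLOW(S) ⊇ {$,b}; new: +{$,b}
  S→b B: FOLLOW(B) ⊇ FOLLOW(S) ⊇ {$,b}; new: +{$,b}
  S→b C: FOLLOW(C) ⊇ FOLLOW(S) ⊇ {$,b}; new: +{$,b}
  S: {$,b}  A: {$,b}  B: {$,b}  C: {$,b}
round 2: done
  S: {$,b}  A: {$,b}  B: {$,b}  C: {$,b}

FOLLOW(S) = ["$", "b"]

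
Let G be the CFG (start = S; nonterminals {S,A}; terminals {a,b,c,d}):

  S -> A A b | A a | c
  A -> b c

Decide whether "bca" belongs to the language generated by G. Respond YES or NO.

CNF form of G:
  S -> A T2 | A X3 | c
  A -> T0 T1
  T0 -> b
  T1 -> c
  T2 -> a
  X3 -> A T0

Fill CYK table bottom-up:
  T[0,0] 'b' = {T0}  orig:{}
  T[1,1] 'c' = {S,T1}  orig:{S}
  T[2,2] 'a' = {T2}  orig:{}
  T[0,1] 'bc' = {A}
  T[1,2] 'ca' = ∅
  T[0,2] 'bca' = {S}

S ∈ T[0,2] ⇒ YES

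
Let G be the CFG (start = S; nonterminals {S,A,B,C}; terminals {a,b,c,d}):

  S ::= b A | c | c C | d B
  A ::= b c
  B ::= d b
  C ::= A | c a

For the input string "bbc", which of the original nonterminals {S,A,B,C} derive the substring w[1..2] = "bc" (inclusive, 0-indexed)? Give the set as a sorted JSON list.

CNF form of G:
  S -> T0 A | T1 C | T2 B | c
  A -> T0 T1
  B -> T2 T0
  C -> T0 T1 | T1 T3
  T0 -> b
  T1 -> c
  T2 -> d
  T3 -> a

CYK table (by increasing span) (cells [i..j] with 1 ≤ i ≤ j ≤ 2 only):
  cell(1,1) b: {T0}  orig:{}
  cell(2,2) c: {S,T1}  orig:{S}
  cell(1,2) bc: {A,C}

Original NTs in T[1,2] deriving "bc": ["A", "C"]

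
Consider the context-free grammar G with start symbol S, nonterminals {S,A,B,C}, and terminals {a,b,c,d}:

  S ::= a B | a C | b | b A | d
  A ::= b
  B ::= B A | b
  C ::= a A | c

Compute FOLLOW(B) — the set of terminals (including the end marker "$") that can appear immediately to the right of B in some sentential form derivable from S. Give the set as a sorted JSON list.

Compute FIRST by fixpoint:
iter 1:
  A via A→b: +{b}
  B via B→b: +{b}
  C via C→a A: +{a}
  C via C→c: +{c}
  S via S→a B: +{a}
  S via S→b: +{b}
  S via S→d: +{d}
  S: {a,b,d}  A: {b}  B: {b}  C: {a,c}
iter 2: (stable)
  S: {a,b,d}  A: {b}  B: {b}  C: {a,c}

FOLLOW sets:
seed FOLLOW(S) with $
[1]
  B→B A: FOLLOW(B) ⊇ FIRST(A) = {b}; new: +{b}
  B→B A: FOLLOW(A) ⊇ FOLLOW(B) ⊇ {b}; new: +{b}
  S→a B: FOLLOW(B) ⊇ FOLLOW(S) ⊇ {$}; new: +{$}
  S→a C: FOLLOW(C) ⊇ FOLLOW(S) ⊇ {$}; new: +{$}
  S→b A: FOLLOW(A) ⊇ FOLLOW(S) ⊇ {$}; new: +{$}
  FOLLOW[S]={$}  FOLLOW[A]={$,b}  FOLLOW[B]={$,b}  FOLLOW[C]={$}
[2] (stable)
  FOLLOW[S]={$}  FOLLOW[A]={$,b}  FOLLOW[B]={$,b}  FOLLOW[C]={$}

FOLLOW(B) = ["$", "b"]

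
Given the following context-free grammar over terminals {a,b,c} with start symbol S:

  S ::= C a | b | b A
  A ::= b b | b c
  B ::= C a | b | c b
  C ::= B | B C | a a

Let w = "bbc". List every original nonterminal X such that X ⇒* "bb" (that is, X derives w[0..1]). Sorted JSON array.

Convert to CNF:
  S -> C T2 | T0 A | b
  A -> T0 T0 | T0 T1
  B -> C T2 | T1 T0 | b
  C -> B C | C T2 | T1 T0 | T2 T2 | b
  T0 -> b
  T1 -> c
  T2 -> a

Fill CYK table bottom-up, restricted to cells inside w[0..1]:
  T[0,0] 'b' = {B,C,S,T0}  orig:{B,C,S}
  T[1,1] 'b' = {B,C,S,T0}  orig:{B,C,S}
  T[0,1] 'bb' = {A,C}

Original NTs in T[0,1] deriving "bb": ["A", "C"]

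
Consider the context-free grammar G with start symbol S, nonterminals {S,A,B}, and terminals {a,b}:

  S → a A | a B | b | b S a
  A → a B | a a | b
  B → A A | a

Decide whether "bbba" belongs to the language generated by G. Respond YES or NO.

CNF form of G:
  S -> T0 A | T0 B | T1 X2 | b
  A -> T0 B | T0 T0 | b
  B -> A A | a
  T0 -> a
  T1 -> b
  X2 -> S T0

CYK table (by increasing span):
  [0..0]={A,S,T1}  "b"  orig:{A,S}
  [1..1]={A,S,T1}  "b"  orig:{A,S}
  [2..2]={A,S,T1}  "b"  orig:{A,S}
  [3..3]={B,T0}  "a"  orig:{B}
  [0..1]={B}  "bb"
  [1..2]={B}  "bb"
  [2..3]={X2}  "ba"  orig:{}
  [0..2]=∅  "bbb"
  [1..3]={S}  "bba"
  [0..3]=∅  "bbba"

S ∉ T[0,3] ⇒ NO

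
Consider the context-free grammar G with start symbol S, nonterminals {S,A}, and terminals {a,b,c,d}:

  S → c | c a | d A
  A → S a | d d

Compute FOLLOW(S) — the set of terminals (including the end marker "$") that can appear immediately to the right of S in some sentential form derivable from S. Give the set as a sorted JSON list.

Compute FIRST by fixpoint:
[1]
  A via A→d d: +{d}
  S via S→c: +{c}
  S via S→d A: +{d}
  FIRST(S)={c,d}  FIRST(A)={d}
[2]
  A via A→S a: +{c}
  FIRST(S)={c,d}  FIRST(A)={c,d}
[3] (stable)
  FIRST(S)={c,d}  FIRST(A)={c,d}

Compute FOLLOW by fixpoint:
initialize: $ ∈ FOLLOW(S)
iter 1:
  A→S a: FOLLOW(S) ⊇ FIRST(a) = {a}; new: +{a}
  S→d A: FOLLOW(A) ⊇ FOLLOW(S) ⊇ {$,a}; new: +{$,a}
  FOLLOW(S)={$,a}  FOLLOW(A)={$,a}
iter 2: (stable)
  FOLLOW(S)={$,a}  FOLLOW(A)={$,a}

FOLLOW(S) = ["$", "a"]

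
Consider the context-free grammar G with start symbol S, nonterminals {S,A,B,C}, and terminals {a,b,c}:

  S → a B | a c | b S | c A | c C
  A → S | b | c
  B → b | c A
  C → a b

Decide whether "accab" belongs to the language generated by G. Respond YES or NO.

Convert to CNF:
  S -> T0 B | T0 T1 | T1 A | T1 C | T2 S
  A -> T0 B | T0 T1 | T1 A | T1 C | T2 S | b | c
  B -> T1 A | b
  C -> T0 T2
  T0 -> a
  T1 -> c
  T2 -> b

CYK table (by increasing span):
  [0..0]={T0}  "a"  orig:{}
  [1..1]={A,T1}  "c"  orig:{A}
  [2..2]={A,T1}  "c"  orig:{A}
  [3..3]={T0}  "a"  orig:{}
  [4..4]={A,B,T2}  "b"  orig:{A,B}
  [0..1]={A,S}  "ac"
  [1..2]={A,B,S}  "cc"
  [2..3]=∅  "ca"
  [3..4]={A,C,S}  "ab"
  [0..2]={A,S}  "acc"
  [1..3]=∅  "cca"
  [2..4]={A,B,S}  "cab"
  [0..3]=∅  "acca"
  [1..4]={A,B,S}  "ccab"
  [0..4]={A,S}  "accab"

S ∈ T[0,4] ⇒ YES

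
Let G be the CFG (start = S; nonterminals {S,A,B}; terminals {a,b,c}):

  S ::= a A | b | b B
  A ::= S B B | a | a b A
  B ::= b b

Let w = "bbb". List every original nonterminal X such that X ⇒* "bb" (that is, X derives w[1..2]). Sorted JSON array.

CNF form of G:
  S -> T0 A | T1 B | b
  A -> S X2 | T0 X3 | a
  B -> T1 T1
  T0 -> a
  T1 -> b
  X2 -> B B
  X3 -> T1 A

Fill CYK table bottom-up — only the sub-triangle for w[1..2]:
  cell(1,1) b: {S,T1}  orig:{S}
  cell(2,2) b: {S,T1}  orig:{S}
  cell(1,2) bb: {B}

Original NTs in T[1,2] deriving "bb": ["B"]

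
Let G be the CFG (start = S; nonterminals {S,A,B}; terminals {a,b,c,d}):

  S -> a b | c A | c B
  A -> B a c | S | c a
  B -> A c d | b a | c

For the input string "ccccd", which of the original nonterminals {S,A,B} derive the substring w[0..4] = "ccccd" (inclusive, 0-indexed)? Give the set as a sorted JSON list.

CNF form of G:
  S -> T0 T2 | T1 A | T1 B
  A -> B X4 | T0 T2 | T1 A | T1 B | T1 T0
  B -> A X5 | T2 T0 | c
  T0 -> a
  T1 -> c
  T2 -> b
  T3 -> d
  X4 -> T0 T1
  X5 -> T1 T3

Fill CYK table bottom-up — only the sub-triangle for w[0..4]:
  [0..0]={B,T1}  "c"  orig:{B}
  [1..1]={B,T1}  "c"  orig:{B}
  [2..2]={B,T1}  "c"  orig:{B}
  [3..3]={B,T1}  "c"  orig:{B}
  [4..4]={T3}  "d"  orig:{}
  [0..1]={A,S}  "cc"
  [1..2]={A,S}  "cc"
  [2..3]={A,S}  "cc"
  [3..4]={X5}  "cd"  orig:{}
  [0..2]={A,S}  "ccc"
  [1..3]={A,S}  "ccc"
  [2..4]=∅  "ccd"
  [0..3]={A,S}  "cccc"
  [1..4]={B}  "cccd"
  [0..4]={A,B,S}  "ccccd"

Original NTs in T[0,4] deriving "ccccd": ["A", "B", "S"]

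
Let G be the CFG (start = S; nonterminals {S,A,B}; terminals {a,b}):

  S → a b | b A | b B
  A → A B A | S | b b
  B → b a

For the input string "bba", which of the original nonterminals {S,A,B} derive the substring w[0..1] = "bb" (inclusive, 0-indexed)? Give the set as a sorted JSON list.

CNF form of G:
  S -> T0 T1 | T1 A | T1 B
  A -> A X2 | T0 T1 | T1 A | T1 B | T1 T1
  B -> T1 T0
  T0 -> a
  T1 -> b
  X2 -> B A

CYK fill, restricted to cells inside w[0..1]:
  [0..0]={T1}  "b"  orig:{}
  [1..1]={T1}  "b"  orig:{}
  [0..1]={A}  "bb"

Original NTs in T[0,1] deriving "bb": ["A"]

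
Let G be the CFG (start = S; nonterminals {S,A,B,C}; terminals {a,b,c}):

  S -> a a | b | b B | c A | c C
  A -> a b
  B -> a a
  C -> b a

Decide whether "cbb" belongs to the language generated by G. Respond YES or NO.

CNF form of G:
  S -> T0 T0 | T1 B | T2 A | T2 C | b
  A -> T0 T1
  B -> T0 T0
  C -> T1 T0
  T0 -> a
  T1 -> b
  T2 -> c

CYK table (by increasing span):
  T[0,0] 'c' = {T2}  orig:{}
  T[1,1] 'b' = {S,T1}  orig:{S}
  T[2,2] 'b' = {S,T1}  orig:{S}
  T[0,1] 'cb' = ∅
  T[1,2] 'bb' = ∅
  T[0,2] 'cbb' = ∅

S ∉ T[0,2] ⇒ NO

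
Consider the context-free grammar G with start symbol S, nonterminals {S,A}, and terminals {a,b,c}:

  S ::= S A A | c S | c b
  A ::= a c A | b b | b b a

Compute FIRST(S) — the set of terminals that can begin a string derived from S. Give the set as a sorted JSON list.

Compute FIRST by fixpoint:
iter 1:
  A via A→a c A: +{a}
  A via A→b b: +{b}
  S via S→c S: +{c}
  FIRST[S]={c}  FIRST[A]={a,b}
iter 2: — fixpoint
  FIRST[S]={c}  FIRST[A]={a,b}

FIRST(S) = ["c"]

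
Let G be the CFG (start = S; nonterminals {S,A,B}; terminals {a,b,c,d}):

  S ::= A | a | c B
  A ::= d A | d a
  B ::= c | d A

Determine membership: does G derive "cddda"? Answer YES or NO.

CNF form of G:
  S -> T0 A | T0 T1 | T2 B | a
  A -> T0 A | T0 T1
  B -> T0 A | c
  T0 -> d
  T1 -> a
  T2 -> c

Fill CYK table bottom-up:
  [0..0]={B,T2}  "c"  orig:{B}
  [1..1]={T0}  "d"  orig:{}
  [2..2]={T0}  "d"  orig:{}
  [3..3]={T0}  "d"  orig:{}
  [4..4]={S,T1}  "a"  orig:{S}
  [0..1]=∅  "cd"
  [1..2]=∅  "dd"
  [2..3]=∅  "dd"
  [3..4]={A,S}  "da"
  [0..2]=∅  "cdd"
  [1..3]=∅  "ddd"
  [2..4]={A,B,S}  "dda"
  [0..3]=∅  "cddd"
  [1..4]={A,B,S}  "ddda"
  [0..4]={S}  "cddda"

S ∈ T[0,4] ⇒ YES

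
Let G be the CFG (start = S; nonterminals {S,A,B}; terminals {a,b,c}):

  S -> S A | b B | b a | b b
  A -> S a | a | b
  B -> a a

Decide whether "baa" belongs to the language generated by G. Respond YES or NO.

CNF form of G:
  S -> S A | T1 B | T1 T0 | T1 T1
  A -> S T0 | a | b
  B -> T0 T0
  T0 -> a
  T1 -> b

Fill CYK table bottom-up:
  [0..0]={A,T1}  "b"  orig:{A}
  [1..1]={A,T0}  "a"  orig:{A}
  [2..2]={A,T0}  "a"  orig:{A}
  [0..1]={S}  "ba"
  [1..2]={B}  "aa"
  [0..2]={A,S}  "baa"

S ∈ T[0,2] ⇒ YES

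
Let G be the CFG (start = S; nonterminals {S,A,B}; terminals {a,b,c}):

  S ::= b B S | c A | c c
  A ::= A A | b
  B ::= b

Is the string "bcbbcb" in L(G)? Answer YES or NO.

Convert to CNF:
  S -> T0 X2 | T1 A | T1 T1
  A -> A A | b
  B -> b
  T0 -> b
  T1 -> c
  X2 -> B S

CYK fill:
  [0..0]={A,B,T0}  "b"  orig:{A,B}
  [1..1]={T1}  "c"  orig:{}
  [2..2]={A,B,T0}  "b"  orig:{A,B}
  [3..3]={A,B,T0}  "b"  orig:{A,B}
  [4..4]={T1}  "c"  orig:{}
  [5..5]={A,B,T0}  "b"  orig:{A,B}
  [0..1]=∅  "bc"
  [1..2]={S}  "cb"
  [2..3]={A}  "bb"
  [3..4]=∅  "bc"
  [4..5]={S}  "cb"
  [0..2]={X2}  "bcb"  orig:{}
  [1..3]={S}  "cbb"
  [2..4]=∅  "bbc"
  [3..5]={X2}  "bcb"  orig:{}
  [0..3]={X2}  "bcbb"  orig:{}
  [1..4]=∅  "cbbc"
  [2..5]={S}  "bbcb"
  [0..4]=∅  "bcbbc"
  [1..5]=∅  "cbbcb"
  [0..5]=∅  "bcbbcb"

S ∉ T[0,5] ⇒ NO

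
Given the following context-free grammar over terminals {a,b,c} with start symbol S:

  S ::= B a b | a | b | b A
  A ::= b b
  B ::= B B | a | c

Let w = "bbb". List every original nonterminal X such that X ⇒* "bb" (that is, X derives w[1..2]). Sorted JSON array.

CNF form of G:
  S -> B X2 | T0 A | a | b
  A -> T0 T0
  B -> B B | a | c
  T0 -> b
  T1 -> a
  X2 -> T1 T0

CYK fill (cells [i..j] with 1 ≤ i ≤ j ≤ 2 only):
  T[1,1] 'b' = {S,T0}  orig:{S}
  T[2,2] 'b' = {S,T0}  orig:{S}
  T[1,2] 'bb' = {A}

Original NTs in T[1,2] deriving "bb": ["A"]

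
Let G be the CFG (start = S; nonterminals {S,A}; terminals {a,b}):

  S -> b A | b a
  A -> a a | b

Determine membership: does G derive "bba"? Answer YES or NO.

CNF form of G:
  S -> T1 A | T1 T0
  A -> T0 T0 | b
  T0 -> a
  T1 -> b

CYK table (by increasing span):
  [0..0]={A,T1}  "b"  orig:{A}
  [1..1]={A,T1}  "b"  orig:{A}
  [2..2]={T0}  "a"  orig:{}
  [0..1]={S}  "bb"
  [1..2]={S}  "ba"
  [0..2]=∅  "bba"

S ∉ T[0,2] ⇒ NO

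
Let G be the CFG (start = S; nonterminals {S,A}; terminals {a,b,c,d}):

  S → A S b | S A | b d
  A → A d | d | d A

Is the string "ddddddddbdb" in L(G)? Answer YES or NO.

Convert to CNF:
  S -> A X2 | S A | T1 T0
  A -> A T0 | T0 A | d
  T0 -> d
  T1 -> b
  X2 -> S T1

CYK table (by increasing span):
  T[0,0] 'd' = {A,T0}  orig:{A}
  T[1,1] 'd' = {A,T0}  orig:{A}
  T[2,2] 'd' = {A,T0}  orig:{A}
  T[3,3] 'd' = {A,T0}  orig:{A}
  T[4,4] 'd' = {A,T0}  orig:{A}
  T[5,5] 'd' = {A,T0}  orig:{A}
  T[6,6] 'd' = {A,T0}  orig:{A}
  T[7,7] 'd' = {A,T0}  orig:{A}
  T[8,8] 'b' = {T1}  orig:{}
  T[9,9] 'd' = {A,T0}  orig:{A}
  T[10,10] 'b' = {T1}  orig:{}
  T[0,1] 'dd' = {A}
  T[1,2] 'dd' = {A}
  T[2,3] 'dd' = {A}
  T[3,4] 'dd' = {A}
  T[4,5] 'dd' = {A}
  T[5,6] 'dd' = {A}
  T[6,7] 'dd' = {A}
  T[7,8] 'db' = ∅
  T[8,9] 'bd' = {S}
  T[9,10] 'db' = ∅
  T[0,2] 'ddd' = {A}
  T[1,3] 'ddd' = {A}
  T[2,4] 'ddd' = {A}
  T[3,5] 'ddd' = {A}
  T[4,6] 'ddd' = {A}
  T[5,7] 'ddd' = {A}
  T[6,8] 'ddb' = ∅
  T[7,9] 'dbd' = ∅
  T[8,10] 'bdb' = {X2}  orig:{}
  T[0,3] 'dddd' = {A}
  T[1,4] 'dddd' = {A}
  T[2,5] 'dddd' = {A}
  T[3,6] 'dddd' = {A}
  T[4,7] 'dddd' = {A}
  T[5,8] 'dddb' = ∅
  T[6,9] 'ddbd' = ∅
  T[7,10] 'dbdb' = {S}
  T[0,4] 'ddddd' = {A}
  T[1,5] 'ddddd' = {A}
  T[2,6] 'ddddd' = {A}
  T[3,7] 'ddddd' = {A}
  T[4,8] 'ddddb' = ∅
  T[5,9] 'dddbd' = ∅
  T[6,10] 'ddbdb' = {S}
  T[0,5] 'dddddd' = {A}
  T[1,6] 'dddddd' = {A}
  T[2,7] 'dddddd' = {A}
  T[3,8] 'dddddb' = ∅
  T[4,9] 'ddddbd' = ∅
  T[5,10] 'dddbdb' = {S}
  T[0,6] 'ddddddd' = {A}
  T[1,7] 'ddddddd' = {A}
  T[2,8] 'ddddddb' = ∅
  T[3,9] 'dddddbd' = ∅
  T[4,10] 'ddddbdb' = {S}
  T[0,7] 'dddddddd' = {A}
  T[1,8] 'dddddddb' = ∅
  T[2,9] 'ddddddbd' = ∅
  T[3,10] 'dddddbdb' = {S}
  T[0,8] 'ddddddddb' = ∅
  T[1,9] 'dddddddbd' = ∅
  T[2,10] 'ddddddbdb' = {S}
  T[0,9] 'ddddddddbd' = ∅
  T[1,10] 'dddddddbdb' = {S}
  T[0,10] 'ddddddddbdb' = {S}

S ∈ T[0,10] ⇒ YES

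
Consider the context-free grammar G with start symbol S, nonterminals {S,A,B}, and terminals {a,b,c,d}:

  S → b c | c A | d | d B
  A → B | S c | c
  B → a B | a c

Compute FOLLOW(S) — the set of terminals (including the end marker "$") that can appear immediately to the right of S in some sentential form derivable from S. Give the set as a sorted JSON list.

FIRST iteration:
pass 1:
  A via A→c: +{c}
  B via B→a B: +{a}
  S via S→b c: +{b}
  S via S→c A: +{c}
  S via S→d: +{d}
  FIRST[S]={b,c,d}  FIRST[A]={c}  FIRST[B]={a}
pass 2:
  A via A→B: +{a}
  A via A→S c: +{b,d}
  FIRST[S]={b,c,d}  FIRST[A]={a,b,c,d}  FIRST[B]={a}
pass 3: (no change)
  FIRST[S]={b,c,d}  FIRST[A]={a,b,c,d}  FIRST[B]={a}

FOLLOW iteration:
initialize: $ ∈ FOLLOW(S)
round 1:
  A→S c: FOLLOW(S) ⊇ FIRST(c) = {c}; new: +{c}
  S→c A: FOLLOW(A) ⊇ FOLLOW(S) ⊇ {$,c}; new: +{$,c}
  S→d B: FOLLOW(B) ⊇ FOLLOW(S) ⊇ {$,c}; new: +{$,c}
  S: {$,c}  A: {$,c}  B: {$,c}
round 2: — fixpoint
  S: {$,c}  A: {$,c}  B: {$,c}

FOLLOW(S) = ["$", "c"]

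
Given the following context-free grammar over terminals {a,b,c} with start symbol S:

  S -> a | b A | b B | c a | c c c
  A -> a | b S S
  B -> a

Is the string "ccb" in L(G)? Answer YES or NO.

CNF form of G:
  S -> T0 A | T0 B | T1 T2 | T1 X4 | a
  A -> T0 X3 | a
  B -> a
  T0 -> b
  T1 -> c
  T2 -> a
  X3 -> S S
  X4 -> T1 T1

Fill CYK table bottom-up:
  [0..0]={T1}  "c"  orig:{}
  [1..1]={T1}  "c"  orig:{}
  [2..2]={T0}  "b"  orig:{}
  [0..1]={X4}  "cc"  orig:{}
  [1..2]=∅  "cb"
  [0..2]=∅  "ccb"

S ∉ T[0,2] ⇒ NO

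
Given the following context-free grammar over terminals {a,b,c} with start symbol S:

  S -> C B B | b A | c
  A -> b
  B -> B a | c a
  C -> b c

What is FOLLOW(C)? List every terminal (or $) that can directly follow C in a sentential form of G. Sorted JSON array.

Compute FIRST by fixpoint:
iter 1:
  A via A→b: +{b}
  B via B→c a: +{c}
  C via C→b c: +{b}
  S via S→C B B: +{b}
  S via S→c: +{c}
  S: {b,c}  A: {b}  B: {c}  C: {b}
iter 2: (no change)
  S: {b,c}  A: {b}  B: {c}  C: {b}

FOLLOW sets:
FOLLOW(S) := {$}
iter 1:
  B→B a: FOLLOW(B) ⊇ FIRST(a) = {a}; new: +{a}
  S→C B B: FOLLOW(C) ⊇ FIRST(B) = {c}; new: +{c}
  S→C B B: FOLLOW(B) ⊇ FIRST(B) = {c}; new: +{c}
  S→C B B: FOLLOW(B) ⊇ FOLLOW(S) ⊇ {$}; new: +{$}
  S→b A: FOLLOW(A) ⊇ FOLLOW(S) ⊇ {$}; new: +{$}
  FOLLOW[S]={$}  FOLLOW[A]={$}  FOLLOW[B]={$,a,c}  FOLLOW[C]={c}
iter 2: (stable)
  FOLLOW[S]={$}  FOLLOW[A]={$}  FOLLOW[B]={$,a,c}  FOLLOW[C]={c}

FOLLOW(C) = ["c"]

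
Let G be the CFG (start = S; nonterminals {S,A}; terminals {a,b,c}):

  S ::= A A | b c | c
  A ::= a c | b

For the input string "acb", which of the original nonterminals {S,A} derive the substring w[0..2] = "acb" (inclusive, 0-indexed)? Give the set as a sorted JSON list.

Convert to CNF:
  S -> A A | T2 T1 | c
  A -> T0 T1 | b
  T0 -> a
  T1 -> c
  T2 -> b

CYK fill (cells [i..j] with 0 ≤ i ≤ j ≤ 2 only):
  cell(0,0) a: {T0}  orig:{}
  cell(1,1) c: {S,T1}  orig:{S}
  cell(2,2) b: {A,T2}  orig:{A}
  cell(0,1) ac: {A}
  cell(1,2) cb: ∅
  cell(0,2) acb: {S}

Original NTs in T[0,2] deriving "acb": ["S"]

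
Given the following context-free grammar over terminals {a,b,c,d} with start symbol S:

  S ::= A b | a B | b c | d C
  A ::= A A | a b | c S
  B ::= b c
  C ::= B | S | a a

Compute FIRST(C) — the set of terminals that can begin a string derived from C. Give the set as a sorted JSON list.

FIRST sets, iterate to fixpoint:
[1]
  A via A→a b: +{a}
  A via A→c S: +{c}
  B via B→b c: +{b}
  C via C→B: +{b}
  C via C→a a: +{a}
  S via S→A b: +{a,c}
  S via S→b c: +{b}
  S via S→d C: +{d}
  S: {a,b,c,d}  A: {a,c}  B: {b}  C: {a,b}
[2]
  C via C→S: +{c,d}
  S: {a,b,c,d}  A: {a,c}  B: {b}  C: {a,b,c,d}
[3] (no change)
  S: {a,b,c,d}  A: {a,c}  B: {b}  C: {a,b,c,d}

FIRST(C) = ["a", "b", "c", "d"]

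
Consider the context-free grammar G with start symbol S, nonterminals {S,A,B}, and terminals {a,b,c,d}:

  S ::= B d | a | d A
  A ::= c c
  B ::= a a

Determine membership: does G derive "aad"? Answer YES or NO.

CNF form of G:
  S -> B T2 | T2 A | a
  A -> T0 T0
  B -> T1 T1
  T0 -> c
  T1 -> a
  T2 -> d

Fill CYK table bottom-up:
  cell(0,0) a: {S,T1}  orig:{S}
  cell(1,1) a: {S,T1}  orig:{S}
  cell(2,2) d: {T2}  orig:{}
  cell(0,1) aa: {B}
  cell(1,2) ad: ∅
  cell(0,2) aad: {S}

S ∈ T[0,2] ⇒ YES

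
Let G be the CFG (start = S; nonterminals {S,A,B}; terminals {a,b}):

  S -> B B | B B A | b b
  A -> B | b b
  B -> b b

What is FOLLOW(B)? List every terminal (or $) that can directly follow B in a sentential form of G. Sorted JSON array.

FIRST sets, iterate to fixpoint:
iter 1:
  A via A→b b: +{b}
  B via B→b b: +{b}
  S via S→B B: +{b}
  S: {b}  A: {b}  B: {b}
iter 2: (no change)
  S: {b}  A: {b}  B: {b}

FOLLOW sets:
initialize: $ ∈ FOLLOW(S)
iter 1:
  S→B B: FOLLOW(B) ⊇ FIRST(B) = {b}; new: +{b}
  S→B B: FOLLOW(B) ⊇ FOLLOW(S) ⊇ {$}; new: +{$}
  S→B B A: FOLLOW(A) ⊇ FOLLOW(S) ⊇ {$}; new: +{$}
  FOLLOW[S]={$}  FOLLOW[A]={$}  FOLLOW[B]={$,b}
iter 2: (no change)
  FOLLOW[S]={$}  FOLLOW[A]={$}  FOLLOW[B]={$,b}

FOLLOW(B) = ["$", "b"]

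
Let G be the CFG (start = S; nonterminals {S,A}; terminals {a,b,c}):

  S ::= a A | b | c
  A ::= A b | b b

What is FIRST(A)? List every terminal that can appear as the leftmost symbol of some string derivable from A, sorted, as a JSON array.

Compute FIRST by fixpoint:
iter 1:
  A via A→b b: +{b}
  S via S→a A: +{a}
  S via S→b: +{b}
  S via S→c: +{c}
  S: {a,b,c}  A: {b}
iter 2: (stable)
  S: {a,b,c}  A: {b}

FIRST(A) = ["b"]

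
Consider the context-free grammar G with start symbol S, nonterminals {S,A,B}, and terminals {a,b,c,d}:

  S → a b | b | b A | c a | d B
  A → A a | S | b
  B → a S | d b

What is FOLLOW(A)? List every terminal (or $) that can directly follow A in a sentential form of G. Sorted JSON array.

FIRST iteration:
iter 1:
  A via A→b: +{b}
  B via B→a S: +{a}
  B via B→d b: +{d}
  S via S→a b: +{a}
  S via S→b: +{b}
  S via S→c a: +{c}
  S via S→d B: +{d}
  FIRST(S)={a,b,c,d}  FIRST(A)={b}  FIRST(B)={a,d}
iter 2:
  A via A→S: +{a,c,d}
  FIRST(S)={a,b,c,d}  FIRST(A)={a,b,c,d}  FIRST(B)={a,d}
iter 3: — fixpoint
  FIRST(S)={a,b,c,d}  FIRST(A)={a,b,c,d}  FIRST(B)={a,d}

Compute FOLLOW by fixpoint:
seed FOLLOW(S) with $
iter 1:
  A→A a: FOLLOW(A) ⊇ FIRST(a) = {a}; new: +{a}
  A→S: FOLLOW(S) ⊇ FOLLOW(A) ⊇ {a}; new: +{a}
  S→b A: FOLLOW(A) ⊇ FOLLOW(S) ⊇ {$,a}; new: +{$}
  S→d B: FOLLOW(B) ⊇ FOLLOW(S) ⊇ {$,a}; new: +{$,a}
  FOLLOW(S)={$,a}  FOLLOW(A)={$,a}  FOLLOW(B)={$,a}
iter 2: done
  FOLLOW(S)={$,a}  FOLLOW(A)={$,a}  FOLLOW(B)={$,a}

FOLLOW(A) = ["$", "a"]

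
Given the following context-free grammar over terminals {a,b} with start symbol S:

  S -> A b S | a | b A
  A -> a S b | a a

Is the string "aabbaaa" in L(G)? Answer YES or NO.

Convert to CNF:
  S -> A X3 | T1 A | a
  A -> T0 T0 | T0 X2
  T0 -> a
  T1 -> b
  X2 -> S T1
  X3 -> T1 S

CYK fill:
  T[0,0] 'a' = {S,T0}  orig:{S}
  T[1,1] 'a' = {S,T0}  orig:{S}
  T[2,2] 'b' = {T1}  orig:{}
  T[3,3] 'b' = {T1}  orig:{}
  T[4,4] 'a' = {S,T0}  orig:{S}
  T[5,5] 'a' = {S,T0}  orig:{S}
  T[6,6] 'a' = {S,T0}  orig:{S}
  T[0,1] 'aa' = {A}
  T[1,2] 'ab' = {X2}  orig:{}
  T[2,3] 'bb' = ∅
  T[3,4] 'ba' = {X3}  orig:{}
  T[4,5] 'aa' = {A}
  T[5,6] 'aa' = {A}
  T[0,2] 'aab' = {A}
  T[1,3] 'abb' = ∅
  T[2,4] 'bba' = ∅
  T[3,5] 'baa' = {S}
  T[4,6] 'aaa' = ∅
  T[0,3] 'aabb' = ∅
  T[1,4] 'abba' = ∅
  T[2,5] 'bbaa' = {X3}  orig:{}
  T[3,6] 'baaa' = ∅
  T[0,4] 'aabba' = {S}
  T[1,5] 'abbaa' = ∅
  T[2,6] 'bbaaa' = ∅
  T[0,5] 'aabbaa' = {S}
  T[1,6] 'abbaaa' = ∅
  T[0,6] 'aabbaaa' = ∅

S ∉ T[0,6] ⇒ NO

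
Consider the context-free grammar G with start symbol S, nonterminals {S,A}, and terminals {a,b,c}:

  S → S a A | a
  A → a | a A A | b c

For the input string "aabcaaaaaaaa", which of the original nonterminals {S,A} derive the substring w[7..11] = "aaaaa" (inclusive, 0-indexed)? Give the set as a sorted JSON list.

CNF form of G:
  S -> S X4 | a
  A -> T0 X3 | T1 T2 | a
  T0 -> a
  T1 -> b
  T2 -> c
  X3 -> A A
  X4 -> T0 A

CYK fill (cells [i..j] with 7 ≤ i ≤ j ≤ 11 only):
  [7..7]={A,S,T0}  "a"  orig:{A,S}
  [8..8]={A,S,T0}  "a"  orig:{A,S}
  [9..9]={A,S,T0}  "a"  orig:{A,S}
  [10..10]={A,S,T0}  "a"  orig:{A,S}
  [11..11]={A,S,T0}  "a"  orig:{A,S}
  [7..8]={X3,X4}  "aa"  orig:{}
  [8..9]={X3,X4}  "aa"  orig:{}
  [9..10]={X3,X4}  "aa"  orig:{}
  [10..11]={X3,X4}  "aa"  orig:{}
  [7..9]={A,S}  "aaa"
  [8..10]={A,S}  "aaa"
  [9..11]={A,S}  "aaa"
  [7..10]={X3,X4}  "aaaa"  orig:{}
  [8..11]={X3,X4}  "aaaa"  orig:{}
  [7..11]={A,S}  "aaaaa"

Original NTs in T[7,11] deriving "aaaaa": ["A", "S"]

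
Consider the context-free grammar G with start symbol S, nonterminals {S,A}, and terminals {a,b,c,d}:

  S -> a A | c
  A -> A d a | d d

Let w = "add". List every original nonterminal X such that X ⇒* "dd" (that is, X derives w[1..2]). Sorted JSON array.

CNF form of G:
  S -> T1 A | c
  A -> A X2 | T0 T0
  T0 -> d
  T1 -> a
  X2 -> T0 T1

Fill CYK table bottom-up — only the sub-triangle for w[1..2]:
  cell(1,1) d: {T0}  orig:{}
  cell(2,2) d: {T0}  orig:{}
  cell(1,2) dd: {A}

Original NTs in T[1,2] deriving "dd": ["A"]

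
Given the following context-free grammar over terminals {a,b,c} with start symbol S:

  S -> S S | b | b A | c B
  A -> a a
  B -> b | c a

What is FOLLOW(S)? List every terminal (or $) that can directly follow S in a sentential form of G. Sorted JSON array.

FIRST sets, iterate to fixpoint:
pass 1:
  A via A→a a: +{a}
  B via B→b: +{b}
  B via B→c a: +{c}
  S via S→b: +{b}
  S via S→c B: +{c}
  FIRST[S]={b,c}  FIRST[A]={a}  FIRST[B]={b,c}
pass 2: done
  FIRST[S]={b,c}  FIRST[A]={a}  FIRST[B]={b,c}

Compute FOLLOW by fixpoint:
FOLLOW(S) := {$}
pass 1:
  S→S S: FOLLOW(S) ⊇ FIRST(S) = {b,c}; new: +{b,c}
  S→b A: FOLLOW(A) ⊇ FOLLOW(S) ⊇ {$,b,c}; new: +{$,b,c}
  S→c B: FOLLOW(B) ⊇ FOLLOW(S) ⊇ {$,b,c}; new: +{$,b,c}
  FOLLOW(S)={$,b,c}  FOLLOW(A)={$,b,c}  FOLLOW(B)={$,b,c}
pass 2: done
  FOLLOW(S)={$,b,c}  FOLLOW(A)={$,b,c}  FOLLOW(B)={$,b,c}

FOLLOW(S) = ["$", "b", "c"]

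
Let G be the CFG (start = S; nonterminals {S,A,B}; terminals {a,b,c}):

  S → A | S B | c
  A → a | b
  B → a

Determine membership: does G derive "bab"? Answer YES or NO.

CNF form of G:
  S -> S B | a | b | c
  A -> a | b
  B -> a

CYK fill:
  cell(0,0) b: {A,S}
  cell(1,1) a: {A,B,S}
  cell(2,2) b: {A,S}
  cell(0,1) ba: {S}
  cell(1,2) ab: ∅
  cell(0,2) bab: ∅

S ∉ T[0,2] ⇒ NO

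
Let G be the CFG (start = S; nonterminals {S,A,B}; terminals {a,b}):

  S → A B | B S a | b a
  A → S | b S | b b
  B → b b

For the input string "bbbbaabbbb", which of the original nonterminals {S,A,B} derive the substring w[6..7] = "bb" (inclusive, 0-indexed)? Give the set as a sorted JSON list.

CNF form of G:
  S -> A B | B X3 | T1 T0
  A -> A B | B X2 | T1 S | T1 T0 | T1 T1
  B -> T1 T1
  T0 -> a
  T1 -> b
  X2 -> S T0
  X3 -> S T0

CYK fill — only the sub-triangle for w[6..7]:
  [6..6]={T1}  "b"  orig:{}
  [7..7]={T1}  "b"  orig:{}
  [6..7]={A,B}  "bb"

Original NTs in T[6,7] deriving "bb": ["A", "B"]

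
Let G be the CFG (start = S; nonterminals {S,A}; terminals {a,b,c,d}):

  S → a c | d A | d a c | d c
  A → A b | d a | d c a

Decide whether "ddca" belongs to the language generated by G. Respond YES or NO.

CNF form of G:
  S -> T1 A | T1 T3 | T1 X5 | T2 T3
  A -> A T0 | T1 T2 | T1 X4
  T0 -> b
  T1 -> d
  T2 -> a
  T3 -> c
  X4 -> T3 T2
  X5 -> T2 T3

CYK fill:
  cell(0,0) d: {T1}  orig:{}
  cell(1,1) d: {T1}  orig:{}
  cell(2,2) c: {T3}  orig:{}
  cell(3,3) a: {T2}  orig:{}
  cell(0,1) dd: ∅
  cell(1,2) dc: {S}
  cell(2,3) ca: {X4}  orig:{}
  cell(0,2) ddc: ∅
  cell(1,3) dca: {A}
  cell(0,3) ddca: {S}

S ∈ T[0,3] ⇒ YES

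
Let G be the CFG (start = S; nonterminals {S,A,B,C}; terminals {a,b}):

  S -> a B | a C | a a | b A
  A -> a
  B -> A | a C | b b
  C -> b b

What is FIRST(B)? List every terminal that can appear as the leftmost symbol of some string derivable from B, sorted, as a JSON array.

FIRST iteration:
iter 1:
  A via A→a: +{a}
  B via B→A: +{a}
  B via B→b b: +{b}
  C via C→b b: +{b}
  S via S→a B: +{a}
  S via S→b A: +{b}
  S: {a,b}  A: {a}  B: {a,b}  C: {b}
iter 2: — fixpoint
  S: {a,b}  A: {a}  B: {a,b}  C: {b}

FIRST(B) = ["a", "b"]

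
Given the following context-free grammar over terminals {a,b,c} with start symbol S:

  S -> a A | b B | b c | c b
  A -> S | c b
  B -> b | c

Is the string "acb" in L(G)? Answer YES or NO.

Convert to CNF:
  S -> T0 A | T1 B | T1 T2 | T2 T1
  A -> T0 A | T1 B | T1 T2 | T2 T1
  B -> b | c
  T0 -> a
  T1 -> b
  T2 -> c

CYK fill:
  T[0,0] 'a' = {T0}  orig:{}
  T[1,1] 'c' = {B,T2}  orig:{B}
  T[2,2] 'b' = {B,T1}  orig:{B}
  T[0,1] 'ac' = ∅
  T[1,2] 'cb' = {A,S}
  T[0,2] 'acb' = {A,S}

S ∈ T[0,2] ⇒ YES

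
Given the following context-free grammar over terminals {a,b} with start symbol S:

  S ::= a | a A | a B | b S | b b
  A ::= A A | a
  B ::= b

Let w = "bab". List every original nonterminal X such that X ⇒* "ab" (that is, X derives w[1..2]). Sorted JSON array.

CNF form of G:
  S -> T0 A | T0 B | T1 S | T1 T1 | a
  A -> A A | a
  B -> b
  T0 -> a
  T1 -> b

Fill CYK table bottom-up (cells [i..j] with 1 ≤ i ≤ j ≤ 2 only):
  T[1,1] 'a' = {A,S,T0}  orig:{A,S}
  T[2,2] 'b' = {B,T1}  orig:{B}
  T[1,2] 'ab' = {S}

Original NTs in T[1,2] deriving "ab": ["S"]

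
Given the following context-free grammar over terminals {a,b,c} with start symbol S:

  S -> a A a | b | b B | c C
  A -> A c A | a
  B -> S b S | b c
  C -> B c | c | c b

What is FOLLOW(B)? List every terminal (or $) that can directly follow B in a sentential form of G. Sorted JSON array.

Compute FIRST by fixpoint:
round 1:
  A via A→a: +{a}
  B via B→b c: +{b}
  C via C→B c: +{b}
  C via C→c: +{c}
  S via S→a A a: +{a}
  S via S→b: +{b}
  S via S→c C: +{c}
  FIRST[S]={a,b,c}  FIRST[A]={a}  FIRST[B]={b}  FIRST[C]={b,c}
round 2:
  B via B→S b S: +{a,c}
  C via C→B c: +{a}
  FIRST[S]={a,b,c}  FIRST[A]={a}  FIRST[B]={a,b,c}  FIRST[C]={a,b,c}
round 3: (stable)
  FIRST[S]={a,b,c}  FIRST[A]={a}  FIRST[B]={a,b,c}  FIRST[C]={a,b,c}

FOLLOW sets:
seed FOLLOW(S) with $
pass 1:
  A→A c A: FOLLOW(A) ⊇ FIRST(c) = {c}; new: +{c}
  B→S b S: FOLLOW(S) ⊇ FIRST(b) = {b}; new: +{b}
  C→B c: FOLLOW(B) ⊇ FIRST(c) = {c}; new: +{c}
  S→a A a: FOLLOW(A) ⊇ FIRST(a) = {a}; new: +{a}
  S→b B: FOLLOW(B) ⊇ FOLLOW(S) ⊇ {$,b}; new: +{$,b}
  S→c C: FOLLOW(C) ⊇ FOLLOW(S) ⊇ {$,b}; new: +{$,b}
  FOLLOW[S]={$,b}  FOLLOW[A]={a,c}  FOLLOW[B]={$,b,c}  FOLLOW[C]={$,b}
pass 2:
  B→S b S: FOLLOW(S) ⊇ FOLLOW(B) ⊇ {$,b,c}; new: +{c}
  S→c C: FOLLOW(C) ⊇ FOLLOW(S) ⊇ {$,b,c}; new: +{c}
  FOLLOW[S]={$,b,c}  FOLLOW[A]={a,c}  FOLLOW[B]={$,b,c}  FOLLOW[C]={$,b,c}
pass 3: (stable)
  FOLLOW[S]={$,b,c}  FOLLOW[A]={a,c}  FOLLOW[B]={$,b,c}  FOLLOW[C]={$,b,c}

FOLLOW(B) = ["$", "b", "c"]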